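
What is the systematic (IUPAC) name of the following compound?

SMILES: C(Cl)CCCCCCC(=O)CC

10-chlorodecan-3-one

The longest carbon chain that includes the carbonyl has 10 carbons, so the parent hydride is decane.
The highest-priority functional group is a ketone (C=O on an internal carbon), so the name ends in -one.
Choose the numbering such that numbering from this end puts the carbonyl group at C-3 rather than C-8.
With this numbering: the carbonyl at C-3; a chloro group at C-10.
The name is 10-chlorodecan-3-one.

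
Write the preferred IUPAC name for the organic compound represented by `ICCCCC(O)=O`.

The longest chain bearing the –COOH group is 5 carbons long (pentane).
A carboxylic acid (terminal –COOH) is the principal characteristic group, giving the suffix -oic acid.
Choose the numbering such that the carboxylic acid carbon is C-1 by definition.
That gives an iodo group at C-5.
Putting it together: 5-iodopentanoic acid.

5-iodopentanoic acid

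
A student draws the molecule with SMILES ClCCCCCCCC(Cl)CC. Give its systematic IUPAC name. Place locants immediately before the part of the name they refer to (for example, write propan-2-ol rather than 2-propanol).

1,8-dichlorodecane

The longest carbon chain is 10 atoms: the parent is decane.
Choose the numbering such that the substituent locant set {1,8} is lower than {3,10} at the first point of difference.
That gives chloro groups at C-1 and C-8.
Putting it together: 1,8-dichlorodecane.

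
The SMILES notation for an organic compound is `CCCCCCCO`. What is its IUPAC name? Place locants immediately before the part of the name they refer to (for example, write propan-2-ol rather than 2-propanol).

Counting along the main chain through the –OH group gives 7 carbons: the parent is heptane.
The principal characteristic group is an alcohol (–OH), named with the suffix -ol.
Choose the numbering such that numbering from this end puts the hydroxyl group at C-1 rather than C-7.
That gives the hydroxyl at C-1.
The name is heptan-1-ol.

heptan-1-ol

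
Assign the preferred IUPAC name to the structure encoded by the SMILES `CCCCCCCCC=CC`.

Counting along the main chain through the multiple bond gives 11 carbons: the parent is undecane.
A C=C double bond in the chain gives the infix -ene-.
Number the chain so that numbering from this end puts the double bond at C-2 rather than C-9.
With this numbering: the double bond between C-2 and C-3.
Assembling the pieces gives undec-2-ene.

undec-2-ene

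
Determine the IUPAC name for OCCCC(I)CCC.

4-iodoheptan-1-ol

The longest carbon chain that includes the –OH group has 7 carbons, so the parent hydride is heptane.
An alcohol (–OH) is the principal characteristic group, giving the suffix -ol.
Number the chain so that numbering from this end puts the hydroxyl group at C-1 rather than C-7.
This places the hydroxyl at C-1; an iodo group at C-4.
Assembling the pieces gives 4-iodoheptan-1-ol.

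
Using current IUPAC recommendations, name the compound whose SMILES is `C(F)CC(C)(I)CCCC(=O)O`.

7-fluoro-5-iodo-5-methylheptanoic acid

Counting along the main chain through the –COOH group gives 7 carbons: the parent is heptane.
A carboxylic acid (terminal –COOH) is the principal characteristic group, giving the suffix -oic acid.
The numbering direction is chosen so that the carboxylic acid carbon is C-1 by definition.
That gives a fluoro group at C-7; an iodo group at C-5; a methyl group at C-5.
Prefixes are listed alphabetically: fluoro, iodo, methyl.
Putting it together: 7-fluoro-5-iodo-5-methylheptanoic acid.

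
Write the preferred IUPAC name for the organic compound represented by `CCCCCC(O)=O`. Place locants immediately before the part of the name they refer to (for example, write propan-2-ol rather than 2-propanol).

hexanoic acid

Counting along the main chain through the –COOH group gives 6 carbons: the parent is hexane.
The principal characteristic group is a carboxylic acid (terminal –COOH), named with the suffix -oic acid.
The numbering direction is chosen so that the carboxylic acid carbon is C-1 by definition.
Assembling the pieces gives hexanoic acid.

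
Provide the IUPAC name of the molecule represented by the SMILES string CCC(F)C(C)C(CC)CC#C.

4-ethyl-6-fluoro-5-methyloct-1-yne

Counting along the main chain through the multiple bond gives 8 carbons: the parent is octane.
There is one C≡C triple bond, indicated by the ending -yne.
Number the chain so that numbering from this end puts the triple bond at C-1 rather than C-7.
With this numbering: the triple bond between C-1 and C-2; an ethyl group at C-4; a fluoro group at C-6; a methyl group at C-5.
Prefixes are listed alphabetically: ethyl, fluoro, methyl.
The name is 4-ethyl-6-fluoro-5-methyloct-1-yne.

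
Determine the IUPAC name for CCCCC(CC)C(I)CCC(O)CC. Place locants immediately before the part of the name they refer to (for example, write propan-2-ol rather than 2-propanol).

Counting along the main chain through the –OH group gives 11 carbons: the parent is undecane.
The principal characteristic group is an alcohol (–OH), named with the suffix -ol.
Number the chain so that numbering from this end puts the hydroxyl group at C-3 rather than C-9.
This places the hydroxyl at C-3; an ethyl group at C-7; an iodo group at C-6.
The substituents are ordered alphabetically, ignoring any di-/tri- multipliers.
Assembling the pieces gives 7-ethyl-6-iodoundecan-3-ol.

7-ethyl-6-iodoundecan-3-ol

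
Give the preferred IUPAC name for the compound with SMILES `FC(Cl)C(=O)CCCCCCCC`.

1-chloro-1-fluorodecan-2-one

Counting along the main chain through the carbonyl gives 10 carbons: the parent is decane.
A ketone (C=O on an internal carbon) is the principal characteristic group, giving the suffix -one.
Choose the numbering such that numbering from this end puts the carbonyl group at C-2 rather than C-9.
With this numbering: the carbonyl at C-2; a chloro group at C-1; a fluoro group at C-1.
The substituents are ordered alphabetically, ignoring any di-/tri- multipliers.
Assembling the pieces gives 1-chloro-1-fluorodecan-2-one.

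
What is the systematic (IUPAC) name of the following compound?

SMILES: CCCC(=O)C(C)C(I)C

2-iodo-3-methylheptan-4-one

The longest carbon chain that includes the carbonyl has 7 carbons, so the parent hydride is heptane.
A ketone (C=O on an internal carbon) is the principal characteristic group, giving the suffix -one.
Number the chain so that the substituent locant set {2,3} is lower than {5,6} at the first point of difference.
With this numbering: the carbonyl at C-4; an iodo group at C-2; a methyl group at C-3.
Prefixes are listed alphabetically: iodo, methyl.
Putting it together: 2-iodo-3-methylheptan-4-one.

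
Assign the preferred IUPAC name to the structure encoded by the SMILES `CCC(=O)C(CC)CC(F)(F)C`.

4-ethyl-6,6-difluoroheptan-3-one

The longest carbon chain that includes the carbonyl has 7 carbons, so the parent hydride is heptane.
A ketone (C=O on an internal carbon) is the principal characteristic group, giving the suffix -one.
The numbering direction is chosen so that numbering from this end puts the carbonyl group at C-3 rather than C-5.
That gives the carbonyl at C-3; an ethyl group at C-4; two fluoro groups at C-6.
Prefixes are listed alphabetically: ethyl, fluoro.
The name is 4-ethyl-6,6-difluoroheptan-3-one.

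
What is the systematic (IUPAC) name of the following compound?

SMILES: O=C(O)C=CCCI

The longest chain bearing the –COOH group and the multiple bond is 5 carbons long (pentane).
The highest-priority functional group is a carboxylic acid (terminal –COOH), so the name ends in -oic acid.
The chain contains a C=C double bond, so the unsaturation ending is -ene.
Number the chain so that the carboxylic acid carbon is C-1 by definition.
With this numbering: the double bond between C-2 and C-3; an iodo group at C-5.
Putting it together: 5-iodopent-2-enoic acid.

5-iodopent-2-enoic acid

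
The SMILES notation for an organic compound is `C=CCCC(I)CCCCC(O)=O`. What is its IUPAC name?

The longest chain bearing the –COOH group and the multiple bond is 10 carbons long (decane).
A carboxylic acid (terminal –COOH) is the principal characteristic group, giving the suffix -oic acid.
A C=C double bond in the chain gives the infix -ene-.
The numbering direction is chosen so that the carboxylic acid carbon is C-1 by definition.
That gives the double bond between C-9 and C-10; an iodo group at C-6.
Assembling the pieces gives 6-iododec-9-enoic acid.

6-iododec-9-enoic acid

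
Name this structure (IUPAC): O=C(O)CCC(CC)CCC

Counting along the main chain through the –COOH group gives 7 carbons: the parent is heptane.
A carboxylic acid (terminal –COOH) is the principal characteristic group, giving the suffix -oic acid.
The numbering direction is chosen so that the carboxylic acid carbon is C-1 by definition.
That gives an ethyl group at C-4.
Putting it together: 4-ethylheptanoic acid.

4-ethylheptanoic acid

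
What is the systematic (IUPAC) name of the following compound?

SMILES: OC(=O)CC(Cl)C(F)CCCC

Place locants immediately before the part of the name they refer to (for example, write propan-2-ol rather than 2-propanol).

3-chloro-4-fluorooctanoic acid

The longest carbon chain that includes the –COOH group has 8 carbons, so the parent hydride is octane.
The principal characteristic group is a carboxylic acid (terminal –COOH), named with the suffix -oic acid.
Choose the numbering such that the carboxylic acid carbon is C-1 by definition.
With this numbering: a chloro group at C-3; a fluoro group at C-4.
Prefixes are listed alphabetically: chloro, fluoro.
Assembling the pieces gives 3-chloro-4-fluorooctanoic acid.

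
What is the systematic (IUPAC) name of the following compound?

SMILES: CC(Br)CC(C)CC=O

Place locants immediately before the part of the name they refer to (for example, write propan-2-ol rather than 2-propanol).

5-bromo-3-methylhexanal

Counting along the main chain through the –CHO group gives 6 carbons: the parent is hexane.
An aldehyde (terminal –CHO) is the principal characteristic group, giving the suffix -al.
The numbering direction is chosen so that the aldehyde carbon is C-1 by definition.
With this numbering: a bromo group at C-5; a methyl group at C-3.
Prefixes are listed alphabetically: bromo, methyl.
Assembling the pieces gives 5-bromo-3-methylhexanal.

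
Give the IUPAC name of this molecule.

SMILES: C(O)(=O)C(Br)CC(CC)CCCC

2-bromo-4-ethyloctanoic acid

The longest carbon chain that includes the –COOH group has 8 carbons, so the parent hydride is octane.
The highest-priority functional group is a carboxylic acid (terminal –COOH), so the name ends in -oic acid.
The numbering direction is chosen so that the carboxylic acid carbon is C-1 by definition.
This places a bromo group at C-2; an ethyl group at C-4.
Prefixes are listed alphabetically: bromo, ethyl.
Assembling the pieces gives 2-bromo-4-ethyloctanoic acid.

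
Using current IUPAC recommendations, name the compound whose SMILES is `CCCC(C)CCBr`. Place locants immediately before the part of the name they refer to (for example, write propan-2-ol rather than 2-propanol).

The longest continuous carbon chain has 6 atoms, so the parent hydride is hexane.
Choose the numbering such that the substituent locant set {1,3} is lower than {4,6} at the first point of difference.
That gives a bromo group at C-1; a methyl group at C-3.
The substituents are ordered alphabetically, ignoring any di-/tri- multipliers.
The name is 1-bromo-3-methylhexane.

1-bromo-3-methylhexane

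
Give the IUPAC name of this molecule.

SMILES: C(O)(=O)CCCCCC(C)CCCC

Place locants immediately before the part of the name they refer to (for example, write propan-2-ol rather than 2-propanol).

7-methylundecanoic acid

Counting along the main chain through the –COOH group gives 11 carbons: the parent is undecane.
A carboxylic acid (terminal –COOH) is the principal characteristic group, giving the suffix -oic acid.
Number the chain so that the carboxylic acid carbon is C-1 by definition.
With this numbering: a methyl group at C-7.
Assembling the pieces gives 7-methylundecanoic acid.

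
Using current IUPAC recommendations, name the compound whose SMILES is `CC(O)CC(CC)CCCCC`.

4-ethylnonan-2-ol

The longest chain bearing the –OH group is 9 carbons long (nonane).
The principal characteristic group is an alcohol (–OH), named with the suffix -ol.
Number the chain so that numbering from this end puts the hydroxyl group at C-2 rather than C-8.
With this numbering: the hydroxyl at C-2; an ethyl group at C-4.
Assembling the pieces gives 4-ethylnonan-2-ol.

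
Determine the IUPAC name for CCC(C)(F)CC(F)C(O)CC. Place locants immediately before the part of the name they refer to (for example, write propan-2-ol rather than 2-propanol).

4,6-difluoro-6-methyloctan-3-ol

The longest chain bearing the –OH group is 8 carbons long (octane).
An alcohol (–OH) is the principal characteristic group, giving the suffix -ol.
Choose the numbering such that numbering from this end puts the hydroxyl group at C-3 rather than C-6.
With this numbering: the hydroxyl at C-3; fluoro groups at C-4 and C-6; a methyl group at C-6.
Prefixes are listed alphabetically: fluoro, methyl.
Assembling the pieces gives 4,6-difluoro-6-methyloctan-3-ol.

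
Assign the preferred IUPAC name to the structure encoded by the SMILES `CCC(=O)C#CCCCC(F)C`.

9-fluorodec-4-yn-3-one

The longest carbon chain that includes the carbonyl and the multiple bond has 10 carbons, so the parent hydride is decane.
The highest-priority functional group is a ketone (C=O on an internal carbon), so the name ends in -one.
There is one C≡C triple bond, indicated by the ending -yne.
Choose the numbering such that numbering from this end puts the carbonyl group at C-3 rather than C-8.
With this numbering: the carbonyl at C-3; the triple bond between C-4 and C-5; a fluoro group at C-9.
Assembling the pieces gives 9-fluorodec-4-yn-3-one.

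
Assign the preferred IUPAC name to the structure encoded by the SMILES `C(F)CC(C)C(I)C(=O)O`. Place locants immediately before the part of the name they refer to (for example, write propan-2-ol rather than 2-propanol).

5-fluoro-2-iodo-3-methylpentanoic acid

The longest chain bearing the –COOH group is 5 carbons long (pentane).
A carboxylic acid (terminal –COOH) is the principal characteristic group, giving the suffix -oic acid.
The numbering direction is chosen so that the carboxylic acid carbon is C-1 by definition.
That gives a fluoro group at C-5; an iodo group at C-2; a methyl group at C-3.
Prefixes are listed alphabetically: fluoro, iodo, methyl.
Assembling the pieces gives 5-fluoro-2-iodo-3-methylpentanoic acid.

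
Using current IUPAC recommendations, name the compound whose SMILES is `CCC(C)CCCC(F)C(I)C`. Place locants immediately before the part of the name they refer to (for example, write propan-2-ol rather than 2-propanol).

3-fluoro-2-iodo-7-methylnonane

The longest continuous carbon chain has 9 atoms, so the parent hydride is nonane.
The numbering direction is chosen so that the substituent locant set {2,3,7} is lower than {3,7,8} at the first point of difference.
That gives a fluoro group at C-3; an iodo group at C-2; a methyl group at C-7.
Prefixes are listed alphabetically: fluoro, iodo, methyl.
Putting it together: 3-fluoro-2-iodo-7-methylnonane.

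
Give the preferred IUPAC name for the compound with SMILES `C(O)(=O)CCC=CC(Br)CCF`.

6-bromo-8-fluorooct-4-enoic acid

The longest carbon chain that includes the –COOH group and the multiple bond has 8 carbons, so the parent hydride is octane.
The principal characteristic group is a carboxylic acid (terminal –COOH), named with the suffix -oic acid.
There is one C=C double bond, indicated by the ending -ene.
The numbering direction is chosen so that the carboxylic acid carbon is C-1 by definition.
This places the double bond between C-4 and C-5; a bromo group at C-6; a fluoro group at C-8.
Substituent prefixes are cited in alphabetical order (multiplying prefixes like di-/tri- are ignored for ordering).
Putting it together: 6-bromo-8-fluorooct-4-enoic acid.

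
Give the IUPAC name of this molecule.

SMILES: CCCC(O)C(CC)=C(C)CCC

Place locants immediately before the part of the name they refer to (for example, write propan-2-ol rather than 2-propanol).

The longest carbon chain that includes the –OH group and the multiple bond has 9 carbons, so the parent hydride is nonane.
The highest-priority functional group is an alcohol (–OH), so the name ends in -ol.
The chain contains a C=C double bond, so the unsaturation ending is -ene.
Choose the numbering such that numbering from this end puts the hydroxyl group at C-4 rather than C-6.
That gives the hydroxyl at C-4; the double bond between C-5 and C-6; an ethyl group at C-5; a methyl group at C-6.
Substituent prefixes are cited in alphabetical order (multiplying prefixes like di-/tri- are ignored for ordering).
Putting it together: 5-ethyl-6-methylnon-5-en-4-ol.

5-ethyl-6-methylnon-5-en-4-ol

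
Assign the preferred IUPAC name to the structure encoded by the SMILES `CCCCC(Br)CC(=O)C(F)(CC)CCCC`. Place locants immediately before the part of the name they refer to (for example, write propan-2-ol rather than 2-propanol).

8-bromo-5-ethyl-5-fluorododecan-6-one

The longest carbon chain that includes the carbonyl has 12 carbons, so the parent hydride is dodecane.
The highest-priority functional group is a ketone (C=O on an internal carbon), so the name ends in -one.
Number the chain so that numbering from this end puts the carbonyl group at C-6 rather than C-7.
This places the carbonyl at C-6; a bromo group at C-8; an ethyl group at C-5; a fluoro group at C-5.
Substituent prefixes are cited in alphabetical order (multiplying prefixes like di-/tri- are ignored for ordering).
Putting it together: 8-bromo-5-ethyl-5-fluorododecan-6-one.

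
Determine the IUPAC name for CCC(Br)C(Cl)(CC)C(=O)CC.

5-bromo-4-chloro-4-ethylheptan-3-one

The longest carbon chain that includes the carbonyl has 7 carbons, so the parent hydride is heptane.
The highest-priority functional group is a ketone (C=O on an internal carbon), so the name ends in -one.
Number the chain so that numbering from this end puts the carbonyl group at C-3 rather than C-5.
With this numbering: the carbonyl at C-3; a bromo group at C-5; a chloro group at C-4; an ethyl group at C-4.
Substituent prefixes are cited in alphabetical order (multiplying prefixes like di-/tri- are ignored for ordering).
Assembling the pieces gives 5-bromo-4-chloro-4-ethylheptan-3-one.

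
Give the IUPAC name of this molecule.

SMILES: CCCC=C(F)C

The longest chain bearing the multiple bond is 6 carbons long (hexane).
There is one C=C double bond, indicated by the ending -ene.
Number the chain so that numbering from this end puts the double bond at C-2 rather than C-4.
With this numbering: the double bond between C-2 and C-3; a fluoro group at C-2.
Assembling the pieces gives 2-fluorohex-2-ene.

2-fluorohex-2-ene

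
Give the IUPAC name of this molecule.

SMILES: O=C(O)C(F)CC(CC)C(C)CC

4-ethyl-2-fluoro-5-methylheptanoic acid

The longest chain bearing the –COOH group is 7 carbons long (heptane).
A carboxylic acid (terminal –COOH) is the principal characteristic group, giving the suffix -oic acid.
The numbering direction is chosen so that the carboxylic acid carbon is C-1 by definition.
With this numbering: an ethyl group at C-4; a fluoro group at C-2; a methyl group at C-5.
Prefixes are listed alphabetically: ethyl, fluoro, methyl.
The name is 4-ethyl-2-fluoro-5-methylheptanoic acid.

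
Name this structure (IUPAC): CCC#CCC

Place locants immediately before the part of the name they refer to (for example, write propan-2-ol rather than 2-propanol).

The longest carbon chain that includes the multiple bond has 6 carbons, so the parent hydride is hexane.
A C≡C triple bond in the chain gives the infix -yne-.
Numbering from either end gives identical locants here.
That gives the triple bond between C-3 and C-4.
The name is hex-3-yne.

hex-3-yne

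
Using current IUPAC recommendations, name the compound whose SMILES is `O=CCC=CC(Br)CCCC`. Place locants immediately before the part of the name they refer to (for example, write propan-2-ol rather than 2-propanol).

5-bromonon-3-enal

The longest carbon chain that includes the –CHO group and the multiple bond has 9 carbons, so the parent hydride is nonane.
An aldehyde (terminal –CHO) is the principal characteristic group, giving the suffix -al.
A C=C double bond in the chain gives the infix -ene-.
Choose the numbering such that the aldehyde carbon is C-1 by definition.
This places the double bond between C-3 and C-4; a bromo group at C-5.
Assembling the pieces gives 5-bromonon-3-enal.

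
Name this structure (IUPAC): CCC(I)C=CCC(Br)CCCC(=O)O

5-bromo-9-iodoundec-7-enoic acid

The longest chain bearing the –COOH group and the multiple bond is 11 carbons long (undecane).
The highest-priority functional group is a carboxylic acid (terminal –COOH), so the name ends in -oic acid.
The chain contains a C=C double bond, so the unsaturation ending is -ene.
Choose the numbering such that the carboxylic acid carbon is C-1 by definition.
With this numbering: the double bond between C-7 and C-8; a bromo group at C-5; an iodo group at C-9.
Substituent prefixes are cited in alphabetical order (multiplying prefixes like di-/tri- are ignored for ordering).
Assembling the pieces gives 5-bromo-9-iodoundec-7-enoic acid.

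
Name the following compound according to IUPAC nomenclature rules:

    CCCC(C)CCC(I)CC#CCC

The longest chain bearing the multiple bond is 12 carbons long (dodecane).
The chain contains a C≡C triple bond, so the unsaturation ending is -yne.
Number the chain so that numbering from this end puts the triple bond at C-3 rather than C-9.
That gives the triple bond between C-3 and C-4; an iodo group at C-6; a methyl group at C-9.
Prefixes are listed alphabetically: iodo, methyl.
The name is 6-iodo-9-methyldodec-3-yne.

6-iodo-9-methyldodec-3-yne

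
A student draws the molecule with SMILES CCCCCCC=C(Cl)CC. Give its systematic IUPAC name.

The longest carbon chain that includes the multiple bond has 10 carbons, so the parent hydride is decane.
The chain contains a C=C double bond, so the unsaturation ending is -ene.
The numbering direction is chosen so that numbering from this end puts the double bond at C-3 rather than C-7.
With this numbering: the double bond between C-3 and C-4; a chloro group at C-3.
Assembling the pieces gives 3-chlorodec-3-ene.

3-chlorodec-3-ene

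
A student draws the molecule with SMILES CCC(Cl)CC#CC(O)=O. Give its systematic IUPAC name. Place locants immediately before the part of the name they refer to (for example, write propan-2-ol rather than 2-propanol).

5-chlorohept-2-ynoic acid

The longest chain bearing the –COOH group and the multiple bond is 7 carbons long (heptane).
A carboxylic acid (terminal –COOH) is the principal characteristic group, giving the suffix -oic acid.
The chain contains a C≡C triple bond, so the unsaturation ending is -yne.
Choose the numbering such that the carboxylic acid carbon is C-1 by definition.
With this numbering: the triple bond between C-2 and C-3; a chloro group at C-5.
Putting it together: 5-chlorohept-2-ynoic acid.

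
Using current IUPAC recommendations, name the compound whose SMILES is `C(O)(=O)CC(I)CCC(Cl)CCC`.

6-chloro-3-iodononanoic acid

The longest carbon chain that includes the –COOH group has 9 carbons, so the parent hydride is nonane.
The highest-priority functional group is a carboxylic acid (terminal –COOH), so the name ends in -oic acid.
The numbering direction is chosen so that the carboxylic acid carbon is C-1 by definition.
This places a chloro group at C-6; an iodo group at C-3.
Prefixes are listed alphabetically: chloro, iodo.
Putting it together: 6-chloro-3-iodononanoic acid.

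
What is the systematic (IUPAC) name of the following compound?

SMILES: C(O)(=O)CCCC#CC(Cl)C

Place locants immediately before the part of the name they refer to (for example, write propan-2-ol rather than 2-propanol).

Counting along the main chain through the –COOH group and the multiple bond gives 8 carbons: the parent is octane.
The highest-priority functional group is a carboxylic acid (terminal –COOH), so the name ends in -oic acid.
There is one C≡C triple bond, indicated by the ending -yne.
Choose the numbering such that the carboxylic acid carbon is C-1 by definition.
This places the triple bond between C-5 and C-6; a chloro group at C-7.
Putting it together: 7-chlorooct-5-ynoic acid.

7-chlorooct-5-ynoic acid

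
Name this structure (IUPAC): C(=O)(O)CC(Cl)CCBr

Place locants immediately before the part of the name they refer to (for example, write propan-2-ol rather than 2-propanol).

5-bromo-3-chloropentanoic acid

The longest chain bearing the –COOH group is 5 carbons long (pentane).
The highest-priority functional group is a carboxylic acid (terminal –COOH), so the name ends in -oic acid.
The numbering direction is chosen so that the carboxylic acid carbon is C-1 by definition.
With this numbering: a bromo group at C-5; a chloro group at C-3.
Prefixes are listed alphabetically: bromo, chloro.
Assembling the pieces gives 5-bromo-3-chloropentanoic acid.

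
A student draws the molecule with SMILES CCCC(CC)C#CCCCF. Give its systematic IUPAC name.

Counting along the main chain through the multiple bond gives 9 carbons: the parent is nonane.
There is one C≡C triple bond, indicated by the ending -yne.
The numbering direction is chosen so that numbering from this end puts the triple bond at C-4 rather than C-5.
With this numbering: the triple bond between C-4 and C-5; an ethyl group at C-6; a fluoro group at C-1.
The substituents are ordered alphabetically, ignoring any di-/tri- multipliers.
Assembling the pieces gives 6-ethyl-1-fluoronon-4-yne.

6-ethyl-1-fluoronon-4-yne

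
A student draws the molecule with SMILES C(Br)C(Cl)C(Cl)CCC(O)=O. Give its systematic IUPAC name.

6-bromo-4,5-dichlorohexanoic acid

The longest carbon chain that includes the –COOH group has 6 carbons, so the parent hydride is hexane.
The principal characteristic group is a carboxylic acid (terminal –COOH), named with the suffix -oic acid.
Number the chain so that the carboxylic acid carbon is C-1 by definition.
With this numbering: a bromo group at C-6; chloro groups at C-4 and C-5.
The substituents are ordered alphabetically, ignoring any di-/tri- multipliers.
The name is 6-bromo-4,5-dichlorohexanoic acid.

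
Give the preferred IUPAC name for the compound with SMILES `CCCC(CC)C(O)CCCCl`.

The longest carbon chain that includes the –OH group has 8 carbons, so the parent hydride is octane.
An alcohol (–OH) is the principal characteristic group, giving the suffix -ol.
Number the chain so that numbering from this end puts the hydroxyl group at C-4 rather than C-5.
This places the hydroxyl at C-4; a chloro group at C-1; an ethyl group at C-5.
Substituent prefixes are cited in alphabetical order (multiplying prefixes like di-/tri- are ignored for ordering).
The name is 1-chloro-5-ethyloctan-4-ol.

1-chloro-5-ethyloctan-4-ol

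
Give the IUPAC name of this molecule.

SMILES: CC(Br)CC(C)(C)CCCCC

2-bromo-4,4-dimethylnonane

The longest carbon chain is 9 atoms: the parent is nonane.
Choose the numbering such that the substituent locant set {2,4,4} is lower than {6,6,8} at the first point of difference.
That gives a bromo group at C-2; two methyl groups at C-4.
Substituent prefixes are cited in alphabetical order (multiplying prefixes like di-/tri- are ignored for ordering).
Assembling the pieces gives 2-bromo-4,4-dimethylnonane.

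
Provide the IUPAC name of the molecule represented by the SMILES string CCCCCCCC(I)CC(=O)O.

The longest chain bearing the –COOH group is 10 carbons long (decane).
The highest-priority functional group is a carboxylic acid (terminal –COOH), so the name ends in -oic acid.
The numbering direction is chosen so that the carboxylic acid carbon is C-1 by definition.
This places an iodo group at C-3.
Putting it together: 3-iododecanoic acid.

3-iododecanoic acid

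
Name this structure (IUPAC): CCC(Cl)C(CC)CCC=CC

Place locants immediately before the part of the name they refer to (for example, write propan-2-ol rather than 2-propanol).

7-chloro-6-ethylnon-2-ene

The longest chain bearing the multiple bond is 9 carbons long (nonane).
The chain contains a C=C double bond, so the unsaturation ending is -ene.
Choose the numbering such that numbering from this end puts the double bond at C-2 rather than C-7.
That gives the double bond between C-2 and C-3; a chloro group at C-7; an ethyl group at C-6.
The substituents are ordered alphabetically, ignoring any di-/tri- multipliers.
Putting it together: 7-chloro-6-ethylnon-2-ene.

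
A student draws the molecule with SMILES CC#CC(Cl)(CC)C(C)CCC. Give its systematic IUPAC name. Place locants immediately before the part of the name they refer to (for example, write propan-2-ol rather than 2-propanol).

The longest carbon chain that includes the multiple bond has 8 carbons, so the parent hydride is octane.
There is one C≡C triple bond, indicated by the ending -yne.
Choose the numbering such that numbering from this end puts the triple bond at C-2 rather than C-6.
With this numbering: the triple bond between C-2 and C-3; a chloro group at C-4; an ethyl group at C-4; a methyl group at C-5.
The substituents are ordered alphabetically, ignoring any di-/tri- multipliers.
Putting it together: 4-chloro-4-ethyl-5-methyloct-2-yne.

4-chloro-4-ethyl-5-methyloct-2-yne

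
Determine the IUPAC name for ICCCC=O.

4-iodobutanal

The longest carbon chain that includes the –CHO group has 4 carbons, so the parent hydride is butane.
The principal characteristic group is an aldehyde (terminal –CHO), named with the suffix -al.
Number the chain so that the aldehyde carbon is C-1 by definition.
With this numbering: an iodo group at C-4.
Putting it together: 4-iodobutanal.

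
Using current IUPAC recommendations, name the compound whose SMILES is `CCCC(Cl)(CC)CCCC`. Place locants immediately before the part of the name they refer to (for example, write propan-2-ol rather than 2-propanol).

The longest carbon chain is 8 atoms: the parent is octane.
The numbering direction is chosen so that the substituent locant set {4,4} is lower than {5,5} at the first point of difference.
With this numbering: a chloro group at C-4; an ethyl group at C-4.
Substituent prefixes are cited in alphabetical order (multiplying prefixes like di-/tri- are ignored for ordering).
The name is 4-chloro-4-ethyloctane.

4-chloro-4-ethyloctane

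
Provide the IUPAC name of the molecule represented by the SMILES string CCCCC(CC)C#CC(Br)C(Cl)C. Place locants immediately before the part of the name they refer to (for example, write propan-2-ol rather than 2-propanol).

Counting along the main chain through the multiple bond gives 10 carbons: the parent is decane.
A C≡C triple bond in the chain gives the infix -yne-.
Number the chain so that numbering from this end puts the triple bond at C-4 rather than C-6.
This places the triple bond between C-4 and C-5; a bromo group at C-3; a chloro group at C-2; an ethyl group at C-6.
Prefixes are listed alphabetically: bromo, chloro, ethyl.
Assembling the pieces gives 3-bromo-2-chloro-6-ethyldec-4-yne.

3-bromo-2-chloro-6-ethyldec-4-yne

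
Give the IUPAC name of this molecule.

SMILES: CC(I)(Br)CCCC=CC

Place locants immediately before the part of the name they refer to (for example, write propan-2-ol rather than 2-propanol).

The longest carbon chain that includes the multiple bond has 8 carbons, so the parent hydride is octane.
There is one C=C double bond, indicated by the ending -ene.
Choose the numbering such that numbering from this end puts the double bond at C-2 rather than C-6.
With this numbering: the double bond between C-2 and C-3; a bromo group at C-7; an iodo group at C-7.
Substituent prefixes are cited in alphabetical order (multiplying prefixes like di-/tri- are ignored for ordering).
The name is 7-bromo-7-iodooct-2-ene.

7-bromo-7-iodooct-2-ene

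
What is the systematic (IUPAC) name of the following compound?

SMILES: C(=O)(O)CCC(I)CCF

6-fluoro-4-iodohexanoic acid

Counting along the main chain through the –COOH group gives 6 carbons: the parent is hexane.
A carboxylic acid (terminal –COOH) is the principal characteristic group, giving the suffix -oic acid.
Number the chain so that the carboxylic acid carbon is C-1 by definition.
That gives a fluoro group at C-6; an iodo group at C-4.
The substituents are ordered alphabetically, ignoring any di-/tri- multipliers.
Assembling the pieces gives 6-fluoro-4-iodohexanoic acid.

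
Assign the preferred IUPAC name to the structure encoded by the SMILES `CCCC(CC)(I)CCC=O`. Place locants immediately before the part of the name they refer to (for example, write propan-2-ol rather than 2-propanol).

The longest chain bearing the –CHO group is 7 carbons long (heptane).
The highest-priority functional group is an aldehyde (terminal –CHO), so the name ends in -al.
Choose the numbering such that the aldehyde carbon is C-1 by definition.
This places an ethyl group at C-4; an iodo group at C-4.
Substituent prefixes are cited in alphabetical order (multiplying prefixes like di-/tri- are ignored for ordering).
Putting it together: 4-ethyl-4-iodoheptanal.

4-ethyl-4-iodoheptanal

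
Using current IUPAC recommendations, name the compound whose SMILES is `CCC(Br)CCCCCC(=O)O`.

The longest chain bearing the –COOH group is 9 carbons long (nonane).
The principal characteristic group is a carboxylic acid (terminal –COOH), named with the suffix -oic acid.
The numbering direction is chosen so that the carboxylic acid carbon is C-1 by definition.
That gives a bromo group at C-7.
The name is 7-bromononanoic acid.

7-bromononanoic acid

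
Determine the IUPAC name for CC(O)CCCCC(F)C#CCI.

Counting along the main chain through the –OH group and the multiple bond gives 10 carbons: the parent is decane.
An alcohol (–OH) is the principal characteristic group, giving the suffix -ol.
A C≡C triple bond in the chain gives the infix -yne-.
Number the chain so that numbering from this end puts the hydroxyl group at C-2 rather than C-9.
With this numbering: the hydroxyl at C-2; the triple bond between C-8 and C-9; a fluoro group at C-7; an iodo group at C-10.
Prefixes are listed alphabetically: fluoro, iodo.
Assembling the pieces gives 7-fluoro-10-iododec-8-yn-2-ol.

7-fluoro-10-iododec-8-yn-2-ol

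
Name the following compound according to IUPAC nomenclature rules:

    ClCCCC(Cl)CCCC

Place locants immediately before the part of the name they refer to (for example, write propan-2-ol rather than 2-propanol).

1,4-dichlorooctane

The longest continuous carbon chain has 8 atoms, so the parent hydride is octane.
Number the chain so that the substituent locant set {1,4} is lower than {5,8} at the first point of difference.
That gives chloro groups at C-1 and C-4.
Putting it together: 1,4-dichlorooctane.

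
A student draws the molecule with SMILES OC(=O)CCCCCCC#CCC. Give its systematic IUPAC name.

The longest carbon chain that includes the –COOH group and the multiple bond has 11 carbons, so the parent hydride is undecane.
A carboxylic acid (terminal –COOH) is the principal characteristic group, giving the suffix -oic acid.
There is one C≡C triple bond, indicated by the ending -yne.
Number the chain so that the carboxylic acid carbon is C-1 by definition.
This places the triple bond between C-8 and C-9.
Assembling the pieces gives undec-8-ynoic acid.

undec-8-ynoic acid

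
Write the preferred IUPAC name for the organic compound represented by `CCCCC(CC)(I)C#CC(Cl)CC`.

The longest chain bearing the multiple bond is 10 carbons long (decane).
There is one C≡C triple bond, indicated by the ending -yne.
Number the chain so that numbering from this end puts the triple bond at C-4 rather than C-6.
This places the triple bond between C-4 and C-5; a chloro group at C-3; an ethyl group at C-6; an iodo group at C-6.
Prefixes are listed alphabetically: chloro, ethyl, iodo.
Putting it together: 3-chloro-6-ethyl-6-iododec-4-yne.

3-chloro-6-ethyl-6-iododec-4-yne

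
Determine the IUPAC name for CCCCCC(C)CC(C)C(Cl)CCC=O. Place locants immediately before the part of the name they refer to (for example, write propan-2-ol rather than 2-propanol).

4-chloro-5,7-dimethyldodecanal

The longest carbon chain that includes the –CHO group has 12 carbons, so the parent hydride is dodecane.
The highest-priority functional group is an aldehyde (terminal –CHO), so the name ends in -al.
The numbering direction is chosen so that the aldehyde carbon is C-1 by definition.
With this numbering: a chloro group at C-4; methyl groups at C-5 and C-7.
Prefixes are listed alphabetically: chloro, methyl.
Assembling the pieces gives 4-chloro-5,7-dimethyldodecanal.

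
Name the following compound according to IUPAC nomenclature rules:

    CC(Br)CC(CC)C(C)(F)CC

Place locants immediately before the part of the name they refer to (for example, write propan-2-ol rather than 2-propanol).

The parent chain contains 7 carbons (heptane).
Number the chain so that the substituent locant set {2,4,5,5} is lower than {3,3,4,6} at the first point of difference.
This places a bromo group at C-2; an ethyl group at C-4; a fluoro group at C-5; a methyl group at C-5.
Prefixes are listed alphabetically: bromo, ethyl, fluoro, methyl.
The name is 2-bromo-4-ethyl-5-fluoro-5-methylheptane.

2-bromo-4-ethyl-5-fluoro-5-methylheptane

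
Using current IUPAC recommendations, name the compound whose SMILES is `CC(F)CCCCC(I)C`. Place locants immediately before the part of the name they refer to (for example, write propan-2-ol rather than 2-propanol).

2-fluoro-7-iodooctane

The longest continuous carbon chain has 8 atoms, so the parent hydride is octane.
The numbering direction is chosen so that the locant sets are identical either way, so the alphabetically earlier fluoro substituent takes the lower locant (2 rather than 7).
With this numbering: a fluoro group at C-2; an iodo group at C-7.
Substituent prefixes are cited in alphabetical order (multiplying prefixes like di-/tri- are ignored for ordering).
The name is 2-fluoro-7-iodooctane.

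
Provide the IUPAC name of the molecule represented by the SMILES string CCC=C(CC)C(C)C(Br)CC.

6-bromo-4-ethyl-5-methyloct-3-ene

Counting along the main chain through the multiple bond gives 8 carbons: the parent is octane.
The chain contains a C=C double bond, so the unsaturation ending is -ene.
Choose the numbering such that numbering from this end puts the double bond at C-3 rather than C-5.
This places the double bond between C-3 and C-4; a bromo group at C-6; an ethyl group at C-4; a methyl group at C-5.
Prefixes are listed alphabetically: bromo, ethyl, methyl.
Putting it together: 6-bromo-4-ethyl-5-methyloct-3-ene.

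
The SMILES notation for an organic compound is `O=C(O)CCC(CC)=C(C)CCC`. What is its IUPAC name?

4-ethyl-5-methyloct-4-enoic acid

Counting along the main chain through the –COOH group and the multiple bond gives 8 carbons: the parent is octane.
The principal characteristic group is a carboxylic acid (terminal –COOH), named with the suffix -oic acid.
A C=C double bond in the chain gives the infix -ene-.
Number the chain so that the carboxylic acid carbon is C-1 by definition.
With this numbering: the double bond between C-4 and C-5; an ethyl group at C-4; a methyl group at C-5.
Prefixes are listed alphabetically: ethyl, methyl.
The name is 4-ethyl-5-methyloct-4-enoic acid.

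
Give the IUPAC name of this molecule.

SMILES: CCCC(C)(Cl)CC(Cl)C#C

3,5-dichloro-5-methyloct-1-yne

Counting along the main chain through the multiple bond gives 8 carbons: the parent is octane.
There is one C≡C triple bond, indicated by the ending -yne.
The numbering direction is chosen so that numbering from this end puts the triple bond at C-1 rather than C-7.
That gives the triple bond between C-1 and C-2; chloro groups at C-3 and C-5; a methyl group at C-5.
Substituent prefixes are cited in alphabetical order (multiplying prefixes like di-/tri- are ignored for ordering).
The name is 3,5-dichloro-5-methyloct-1-yne.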